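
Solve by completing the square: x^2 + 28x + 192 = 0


Start: x^2 + 28x + 192 = 0
Move constant: x^2 + 28x = -192
Half of 28 is 14, squared is 196
Add 196 to both sides: x^2 + 28x + 196 = 4
(x + 14)^2 = 4
x + 14 = ±2
x = -14 + 2 = -12 or x = -14 - 2 = -16

x = -16, x = -12


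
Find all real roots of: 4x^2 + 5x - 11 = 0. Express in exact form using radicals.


Using the quadratic formula: x = (-b ± sqrt(b^2 - 4ac)) / (2a)
Here a = 4, b = 5, c = -11
Discriminant = b^2 - 4ac = 5^2 - 4(4)(-11) = 25 + 176 = 201
Since discriminant = 201 > 0, there are two real roots.
x = (-5 ± sqrt(201)) / 8
Numerically: x ≈ 1.1472 or x ≈ -2.3972

x = (-5 + sqrt(201)) / 8 or x = (-5 - sqrt(201)) / 8


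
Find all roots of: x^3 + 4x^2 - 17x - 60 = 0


Let p(x) = x^3 + 4x^2 - 17x - 60. By the rational root theorem (leading coefficient 1), any rational root is an integer divisor of 60: try ±1, ±2, ... in turn.
Test x = 1: value = -72 ≠ 0.
Test x = -1: value = -40 ≠ 0.
Test x = 2: value = -70 ≠ 0.
Test x = -2: value = -18 ≠ 0.
Test x = 3: value = -48 ≠ 0.
Test x = -3: value = 0 ✓, so (x + 3) is a factor.
Synthetic division by (x + 3): bring down 1; 1(-3) + 4 = 1; 1(-3) - 17 = -20; (-20)(-3) - 60 = 0 → quotient x^2 + x - 20, remainder 0.
Solve the quadratic x^2 + x - 20 = 0: discriminant = 1^2 - 4(1)(-20) = 1 + 80 = 81.
sqrt(81) = 9, so x = (-1 ± 9)/2: x = 4 or x = -5.
Collecting all roots found:

x = -5, x = -3, x = 4


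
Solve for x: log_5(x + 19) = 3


Convert to exponential form: x + 19 = 5^3 = 125
x = 125 - 19 = 106
Check: log_5(106 + 19) = log_5(125) = log_5(125) = 3 ✓

x = 106


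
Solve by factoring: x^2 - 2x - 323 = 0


We need two numbers that multiply to -323 and add to -2.
Those numbers are -19 and 17 (since (-19) * 17 = -323 and (-19) + 17 = -2).
So x^2 - 2x - 323 = (x - 19)(x + 17) = 0
Setting each factor to zero: x = 19 or x = -17

x = -17, x = 19


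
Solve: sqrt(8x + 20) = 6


Square both sides: 8x + 20 = 6^2 = 36
8x = 36 - 20 = 16
x = 2
Check: sqrt(8*2 + 20) = sqrt(36) = 6 ✓

x = 2


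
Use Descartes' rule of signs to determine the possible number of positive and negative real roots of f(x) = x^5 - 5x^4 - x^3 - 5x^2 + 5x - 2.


Descartes' rule of signs:

For positive roots, count sign changes in f(x) = x^5 - 5x^4 - x^3 - 5x^2 + 5x - 2:
Signs of coefficients: +, -, -, -, +, -
Number of sign changes: 3
Possible positive real roots: 3, 1

For negative roots, examine f(-x) = -x^5 - 5x^4 + x^3 - 5x^2 - 5x - 2:
Signs of coefficients: -, -, +, -, -, -
Number of sign changes: 2
Possible negative real roots: 2, 0

Positive roots: 3 or 1; Negative roots: 2 or 0


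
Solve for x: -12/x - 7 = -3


Subtract -7 from both sides: -12/x = 4
Multiply both sides by x: -12 = 4 * x
Divide by 4: x = -3

x = -3


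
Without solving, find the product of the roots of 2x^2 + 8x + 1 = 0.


By Vieta's formulas for ax^2 + bx + c = 0:
  Sum of roots = -b/a
  Product of roots = c/a

Here a = 2, b = 8, c = 1
Sum = -(8)/2 = -4
Product = 1/2 = 1/2

Product = 1/2


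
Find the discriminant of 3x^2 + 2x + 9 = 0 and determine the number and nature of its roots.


For ax^2 + bx + c = 0, discriminant D = b^2 - 4ac
Here a = 3, b = 2, c = 9
D = (2)^2 - 4(3)(9) = 4 - 108 = -104

D = -104 < 0
The equation has no real roots (2 complex conjugate roots).

Discriminant = -104, no real roots (2 complex conjugate roots)


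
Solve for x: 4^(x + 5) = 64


Express both sides with the same base.
64 = 4^3
Since the bases match, equate exponents: x + 5 = 3
So x = 3 - (5) = -2

x = -2


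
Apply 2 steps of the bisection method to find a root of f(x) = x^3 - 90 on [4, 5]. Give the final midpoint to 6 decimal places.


f(x) = x^3 - 90
f(4) = -26 < 0
f(5) = 35 > 0

Step 1: midpoint = (4.000000 + 5.000000)/2 = 4.500000
  f(4.500000) = 1.125000
  f(mid) > 0, so root is in [4.000000, 4.500000]

Step 2: midpoint = (4.000000 + 4.500000)/2 = 4.250000
  f(4.250000) = -13.234375
  f(mid) < 0, so root is in [4.250000, 4.500000]

midpoint = 4.250000


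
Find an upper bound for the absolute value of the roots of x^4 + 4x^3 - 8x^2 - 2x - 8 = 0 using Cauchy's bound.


Cauchy's bound: all roots r satisfy |r| <= 1 + max(|a_i/a_n|) for i = 0,...,n-1
where a_n is the leading coefficient.

Coefficients: [1, 4, -8, -2, -8]
Leading coefficient a_n = 1
Ratios |a_i/a_n|: 4, 8, 2, 8
Maximum ratio: 8
Cauchy's bound: |r| <= 1 + 8 = 9

Upper bound = 9


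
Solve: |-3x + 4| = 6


An absolute value equation |expr| = 6 gives two cases:
Case 1: -3x + 4 = 6
  -3x = 2, so x = -2/3
Case 2: -3x + 4 = -6
  -3x = -10, so x = 10/3

x = -2/3, x = 10/3


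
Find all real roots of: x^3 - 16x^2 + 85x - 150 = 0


Let p(x) = x^3 - 16x^2 + 85x - 150. By the rational root theorem (leading coefficient 1), any rational root is an integer divisor of 150: try ±1, ±2, ... in turn.
Test x = 1: value = -80 ≠ 0.
Test x = -1: value = -252 ≠ 0.
Test x = 2: value = -36 ≠ 0.
Test x = -2: value = -392 ≠ 0.
Test x = 3: value = -12 ≠ 0.
Test x = -3: value = -576 ≠ 0.
Test x = 5: value = 0 ✓, so (x - 5) is a factor.
Synthetic division by (x - 5): bring down 1; 1(5) - 16 = -11; (-11)(5) + 85 = 30; 30(5) - 150 = 0 → quotient x^2 - 11x + 30, remainder 0.
Solve the quadratic x^2 - 11x + 30 = 0: discriminant = (-11)^2 - 4(1)(30) = 121 - 120 = 1.
sqrt(1) = 1, so x = (11 ± 1)/2: x = 6 or x = 5.

x = 5 (multiplicity 2), x = 6


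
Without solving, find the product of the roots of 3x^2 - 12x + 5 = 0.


By Vieta's formulas for ax^2 + bx + c = 0:
  Sum of roots = -b/a
  Product of roots = c/a

Here a = 3, b = -12, c = 5
Sum = -(-12)/3 = 4
Product = 5/3 = 5/3

Product = 5/3


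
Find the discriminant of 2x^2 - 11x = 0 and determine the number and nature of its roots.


For ax^2 + bx + c = 0, discriminant D = b^2 - 4ac
Here a = 2, b = -11, c = 0
D = (-11)^2 - 4(2)(0) = 121 - 0 = 121

D = 121 > 0 and is a perfect square (sqrt = 11)
The equation has 2 distinct real rational roots.

Discriminant = 121, 2 distinct real rational roots


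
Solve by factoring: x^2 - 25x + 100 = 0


We need two numbers that multiply to 100 and add to -25.
Those numbers are -5 and -20 (since (-5) * (-20) = 100 and (-5) + (-20) = -25).
So x^2 - 25x + 100 = (x - 5)(x - 20) = 0
Setting each factor to zero: x = 5 or x = 20

x = 5, x = 20


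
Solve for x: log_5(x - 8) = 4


Convert to exponential form: x - 8 = 5^4 = 625
x = 625 + 8 = 633
Check: log_5(633 - 8) = log_5(625) = log_5(625) = 4 ✓

x = 633


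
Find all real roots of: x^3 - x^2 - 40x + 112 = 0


Let p(x) = x^3 - x^2 - 40x + 112. By the rational root theorem (leading coefficient 1), any rational root is an integer divisor of 112: try ±1, ±2, ... in turn.
Test x = 1: value = 72 ≠ 0.
Test x = -1: value = 150 ≠ 0.
Test x = 2: value = 36 ≠ 0.
Test x = -2: value = 180 ≠ 0.
Test x = 4: value = 0 ✓, so (x - 4) is a factor.
Synthetic division by (x - 4): bring down 1; 1(4) - 1 = 3; 3(4) - 40 = -28; (-28)(4) + 112 = 0 → quotient x^2 + 3x - 28, remainder 0.
Solve the quadratic x^2 + 3x - 28 = 0: discriminant = 3^2 - 4(1)(-28) = 9 + 112 = 121.
sqrt(121) = 11, so x = (-3 ± 11)/2: x = 4 or x = -7.

x = -7, x = 4 (multiplicity 2)


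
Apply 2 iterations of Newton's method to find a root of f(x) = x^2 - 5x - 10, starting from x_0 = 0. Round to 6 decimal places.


Newton's method: x_(n+1) = x_n - f(x_n)/f'(x_n)
f(x) = x^2 - 5x - 10
f'(x) = 2x - 5

Iteration 1:
  f(0.000000) = -10.000000
  f'(0.000000) = -5.000000
  x_1 = 0.000000 - (-10.000000)/(-5.000000) = -2.000000

Iteration 2:
  f(-2.000000) = 4.000000
  f'(-2.000000) = -9.000000
  x_2 = -2.000000 - (4.000000)/(-9.000000) = -1.555556

x_2 = -1.555556


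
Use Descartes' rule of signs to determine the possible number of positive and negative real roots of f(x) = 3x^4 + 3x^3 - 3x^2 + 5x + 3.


Descartes' rule of signs:

For positive roots, count sign changes in f(x) = 3x^4 + 3x^3 - 3x^2 + 5x + 3:
Signs of coefficients: +, +, -, +, +
Number of sign changes: 2
Possible positive real roots: 2, 0

For negative roots, examine f(-x) = 3x^4 - 3x^3 - 3x^2 - 5x + 3:
Signs of coefficients: +, -, -, -, +
Number of sign changes: 2
Possible negative real roots: 2, 0

Positive roots: 2 or 0; Negative roots: 2 or 0


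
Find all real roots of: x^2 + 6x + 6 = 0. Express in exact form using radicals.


Using the quadratic formula: x = (-b ± sqrt(b^2 - 4ac)) / (2a)
Here a = 1, b = 6, c = 6
Discriminant = b^2 - 4ac = 6^2 - 4(1)(6) = 36 - 24 = 12
Since discriminant = 12 > 0, there are two real roots.
x = (-6 ± 2*sqrt(3)) / 2
Simplifying: x = -3 ± sqrt(3)
Numerically: x ≈ -1.2679 or x ≈ -4.7321

x = -3 + sqrt(3) or x = -3 - sqrt(3)


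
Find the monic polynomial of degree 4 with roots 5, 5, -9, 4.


A monic polynomial with roots 5, 5, -9, 4 is:
p(x) = (x - 5)(x - 5)(x + 9)(x - 4)
After multiplying by (x - 5): x - 5
After multiplying by (x - 5): x^2 - 10x + 25
After multiplying by (x + 9): x^3 - x^2 - 65x + 225
After multiplying by (x - 4): x^4 - 5x^3 - 61x^2 + 485x - 900

x^4 - 5x^3 - 61x^2 + 485x - 900


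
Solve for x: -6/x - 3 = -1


Subtract -3 from both sides: -6/x = 2
Multiply both sides by x: -6 = 2 * x
Divide by 2: x = -3

x = -3


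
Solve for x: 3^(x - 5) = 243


Express both sides with the same base.
243 = 3^5
Since the bases match, equate exponents: x - 5 = 5
So x = 5 - (-5) = 10

x = 10


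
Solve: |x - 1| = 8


An absolute value equation |expr| = 8 gives two cases:
Case 1: x - 1 = 8
  x = 9, so x = 9
Case 2: x - 1 = -8
  x = -7, so x = -7

x = -7, x = 9


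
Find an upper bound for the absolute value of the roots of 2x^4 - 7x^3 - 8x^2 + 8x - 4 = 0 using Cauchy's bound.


Cauchy's bound: all roots r satisfy |r| <= 1 + max(|a_i/a_n|) for i = 0,...,n-1
where a_n is the leading coefficient.

Coefficients: [2, -7, -8, 8, -4]
Leading coefficient a_n = 2
Ratios |a_i/a_n|: 7/2, 4, 4, 2
Maximum ratio: 4
Cauchy's bound: |r| <= 1 + 4 = 5

Upper bound = 5


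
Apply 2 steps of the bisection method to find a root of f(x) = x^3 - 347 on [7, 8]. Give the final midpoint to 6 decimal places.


f(x) = x^3 - 347
f(7) = -4 < 0
f(8) = 165 > 0

Step 1: midpoint = (7.000000 + 8.000000)/2 = 7.500000
  f(7.500000) = 74.875000
  f(mid) > 0, so root is in [7.000000, 7.500000]

Step 2: midpoint = (7.000000 + 7.500000)/2 = 7.250000
  f(7.250000) = 34.078125
  f(mid) > 0, so root is in [7.000000, 7.250000]

midpoint = 7.250000


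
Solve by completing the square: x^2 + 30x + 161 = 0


Start: x^2 + 30x + 161 = 0
Move constant: x^2 + 30x = -161
Half of 30 is 15, squared is 225
Add 225 to both sides: x^2 + 30x + 225 = 64
(x + 15)^2 = 64
x + 15 = ±8
x = -15 + 8 = -7 or x = -15 - 8 = -23

x = -23, x = -7


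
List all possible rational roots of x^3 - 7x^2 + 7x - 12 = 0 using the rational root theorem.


Rational root theorem: possible roots are ±p/q where:
  p divides the constant term (-12): p ∈ {1, 2, 3, 4, 6, 12}
  q divides the leading coefficient (1): q ∈ {1}

All possible rational roots: -12, -6, -4, -3, -2, -1, 1, 2, 3, 4, 6, 12

-12, -6, -4, -3, -2, -1, 1, 2, 3, 4, 6, 12


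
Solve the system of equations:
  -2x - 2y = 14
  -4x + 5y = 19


Using Cramer's rule:
Determinant D = (-2)(5) - (-4)(-2) = -10 - 8 = -18
Dx = (14)(5) - (19)(-2) = 70 + 38 = 108
Dy = (-2)(19) - (-4)(14) = -38 + 56 = 18
x = Dx/D = 108/-18 = -6
y = Dy/D = 18/-18 = -1

x = -6, y = -1


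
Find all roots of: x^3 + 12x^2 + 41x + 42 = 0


Let p(x) = x^3 + 12x^2 + 41x + 42. By the rational root theorem (leading coefficient 1), any rational root is an integer divisor of 42: try ±1, ±2, ... in turn.
Test x = 1: value = 96 ≠ 0.
Test x = -1: value = 12 ≠ 0.
Test x = 2: value = 180 ≠ 0.
Test x = -2: value = 0 ✓, so (x + 2) is a factor.
Synthetic division by (x + 2): bring down 1; 1(-2) + 12 = 10; 10(-2) + 41 = 21; 21(-2) + 42 = 0 → quotient x^2 + 10x + 21, remainder 0.
Solve the quadratic x^2 + 10x + 21 = 0: discriminant = 10^2 - 4(1)(21) = 100 - 84 = 16.
sqrt(16) = 4, so x = (-10 ± 4)/2: x = -3 or x = -7.
Collecting all roots found:

x = -7, x = -3, x = -2


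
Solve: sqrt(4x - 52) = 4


Square both sides: 4x - 52 = 4^2 = 16
4x = 16 + 52 = 68
x = 17
Check: sqrt(4*17 - 52) = sqrt(16) = 4 ✓

x = 17


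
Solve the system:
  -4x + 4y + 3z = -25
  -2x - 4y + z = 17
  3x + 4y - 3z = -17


Using Cramer's rule. Expand each determinant along the first row.
D  = (-4)*[(-4)*(-3) - 1*4] - 4*[(-2)*(-3) - 1*3] + 3*[(-2)*4 - (-4)*3]
  = (-4)*(8) - 4*(3) + 3*(4) = -32
Dx = (-25)*[(-4)*(-3) - 1*4] - 4*[17*(-3) - 1*(-17)] + 3*[17*4 - (-4)*(-17)]
  = (-25)*(8) - 4*(-34) + 3*(0) = -64
Dy = (-4)*[17*(-3) - 1*(-17)] - (-25)*[(-2)*(-3) - 1*3] + 3*[(-2)*(-17) - 17*3]
  = (-4)*(-34) - (-25)*(3) + 3*(-17) = 160
Dz = (-4)*[(-4)*(-17) - 17*4] - 4*[(-2)*(-17) - 17*3] + (-25)*[(-2)*4 - (-4)*3]
  = (-4)*(0) - 4*(-17) + (-25)*(4) = -32
x = Dx/D = -64/-32 = 2, y = Dy/D = 160/-32 = -5, z = Dz/D = -32/-32 = 1
Check eq1: (-4)(2) + (4)(-5) + (3)(1) = -25 = -25 ✓
Check eq2: (-2)(2) + (-4)(-5) + (1)(1) = 17 = 17 ✓
Check eq3: (3)(2) + (4)(-5) + (-3)(1) = -17 = -17 ✓

x = 2, y = -5, z = 1


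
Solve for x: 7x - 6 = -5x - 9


Starting with: 7x - 6 = -5x - 9
Move all x terms to left: (7 + 5)x = -9 + 6
Simplify: 12x = -3
Divide both sides by 12: x = -1/4

x = -1/4


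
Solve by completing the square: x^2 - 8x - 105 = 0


Start: x^2 - 8x - 105 = 0
Move constant: x^2 - 8x = 105
Half of -8 is -4, squared is 16
Add 16 to both sides: x^2 - 8x + 16 = 121
(x - 4)^2 = 121
x - 4 = ±11
x = 4 + 11 = 15 or x = 4 - 11 = -7

x = -7, x = 15


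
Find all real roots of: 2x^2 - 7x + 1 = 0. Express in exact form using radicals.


Using the quadratic formula: x = (-b ± sqrt(b^2 - 4ac)) / (2a)
Here a = 2, b = -7, c = 1
Discriminant = b^2 - 4ac = (-7)^2 - 4(2)(1) = 49 - 8 = 41
Since discriminant = 41 > 0, there are two real roots.
x = (7 ± sqrt(41)) / 4
Numerically: x ≈ 3.3508 or x ≈ 0.1492

x = (7 + sqrt(41)) / 4 or x = (7 - sqrt(41)) / 4


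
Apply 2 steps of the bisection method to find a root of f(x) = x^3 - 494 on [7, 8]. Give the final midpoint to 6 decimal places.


f(x) = x^3 - 494
f(7) = -151 < 0
f(8) = 18 > 0

Step 1: midpoint = (7.000000 + 8.000000)/2 = 7.500000
  f(7.500000) = -72.125000
  f(mid) < 0, so root is in [7.500000, 8.000000]

Step 2: midpoint = (7.500000 + 8.000000)/2 = 7.750000
  f(7.750000) = -28.515625
  f(mid) < 0, so root is in [7.750000, 8.000000]

midpoint = 7.750000


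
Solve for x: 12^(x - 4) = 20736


Express both sides with the same base.
20736 = 12^4
Since the bases match, equate exponents: x - 4 = 4
So x = 4 - (-4) = 8

x = 8


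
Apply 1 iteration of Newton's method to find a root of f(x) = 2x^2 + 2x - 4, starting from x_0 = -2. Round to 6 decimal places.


Newton's method: x_(n+1) = x_n - f(x_n)/f'(x_n)
f(x) = 2x^2 + 2x - 4
f'(x) = 4x + 2

Iteration 1:
  f(-2.000000) = 0.000000
  f'(-2.000000) = -6.000000
  x_1 = -2.000000 - (0.000000)/(-6.000000) = -2.000000

x_1 = -2.000000


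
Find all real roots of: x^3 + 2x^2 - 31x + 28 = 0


Let p(x) = x^3 + 2x^2 - 31x + 28. By the rational root theorem (leading coefficient 1), any rational root is an integer divisor of 28: try ±1, ±2, ... in turn.
Test x = 1: value = 0 ✓, so (x - 1) is a factor.
Synthetic division by (x - 1): bring down 1; 1(1) + 2 = 3; 3(1) - 31 = -28; (-28)(1) + 28 = 0 → quotient x^2 + 3x - 28, remainder 0.
Solve the quadratic x^2 + 3x - 28 = 0: discriminant = 3^2 - 4(1)(-28) = 9 + 112 = 121.
sqrt(121) = 11, so x = (-3 ± 11)/2: x = 4 or x = -7.

x = -7, x = 1, x = 4


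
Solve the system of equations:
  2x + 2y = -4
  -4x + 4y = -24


Using Cramer's rule:
Determinant D = (2)(4) - (-4)(2) = 8 + 8 = 16
Dx = (-4)(4) - (-24)(2) = -16 + 48 = 32
Dy = (2)(-24) - (-4)(-4) = -48 - 16 = -64
x = Dx/D = 32/16 = 2
y = Dy/D = -64/16 = -4

x = 2, y = -4


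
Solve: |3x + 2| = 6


An absolute value equation |expr| = 6 gives two cases:
Case 1: 3x + 2 = 6
  3x = 4, so x = 4/3
Case 2: 3x + 2 = -6
  3x = -8, so x = -8/3

x = -8/3, x = 4/3


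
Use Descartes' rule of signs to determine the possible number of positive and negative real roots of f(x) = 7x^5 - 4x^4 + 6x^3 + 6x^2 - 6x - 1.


Descartes' rule of signs:

For positive roots, count sign changes in f(x) = 7x^5 - 4x^4 + 6x^3 + 6x^2 - 6x - 1:
Signs of coefficients: +, -, +, +, -, -
Number of sign changes: 3
Possible positive real roots: 3, 1

For negative roots, examine f(-x) = -7x^5 - 4x^4 - 6x^3 + 6x^2 + 6x - 1:
Signs of coefficients: -, -, -, +, +, -
Number of sign changes: 2
Possible negative real roots: 2, 0

Positive roots: 3 or 1; Negative roots: 2 or 0


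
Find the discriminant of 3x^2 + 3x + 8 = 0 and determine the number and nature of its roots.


For ax^2 + bx + c = 0, discriminant D = b^2 - 4ac
Here a = 3, b = 3, c = 8
D = (3)^2 - 4(3)(8) = 9 - 96 = -87

D = -87 < 0
The equation has no real roots (2 complex conjugate roots).

Discriminant = -87, no real roots (2 complex conjugate roots)


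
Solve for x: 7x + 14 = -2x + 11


Starting with: 7x + 14 = -2x + 11
Move all x terms to left: (7 + 2)x = 11 - 14
Simplify: 9x = -3
Divide both sides by 9: x = -1/3

x = -1/3


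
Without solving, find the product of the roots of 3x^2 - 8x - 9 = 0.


By Vieta's formulas for ax^2 + bx + c = 0:
  Sum of roots = -b/a
  Product of roots = c/a

Here a = 3, b = -8, c = -9
Sum = -(-8)/3 = 8/3
Product = -9/3 = -3

Product = -3


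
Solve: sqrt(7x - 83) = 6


Square both sides: 7x - 83 = 6^2 = 36
7x = 36 + 83 = 119
x = 17
Check: sqrt(7*17 - 83) = sqrt(36) = 6 ✓

x = 17


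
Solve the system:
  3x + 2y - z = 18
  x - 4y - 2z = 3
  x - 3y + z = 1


Using Cramer's rule. Expand each determinant along the first row.
D  = 3*[(-4)*1 - (-2)*(-3)] - 2*[1*1 - (-2)*1] + (-1)*[1*(-3) - (-4)*1]
  = 3*(-10) - 2*(3) + (-1)*(1) = -37
Dx = 18*[(-4)*1 - (-2)*(-3)] - 2*[3*1 - (-2)*1] + (-1)*[3*(-3) - (-4)*1]
  = 18*(-10) - 2*(5) + (-1)*(-5) = -185
Dy = 3*[3*1 - (-2)*1] - 18*[1*1 - (-2)*1] + (-1)*[1*1 - 3*1]
  = 3*(5) - 18*(3) + (-1)*(-2) = -37
Dz = 3*[(-4)*1 - 3*(-3)] - 2*[1*1 - 3*1] + 18*[1*(-3) - (-4)*1]
  = 3*(5) - 2*(-2) + 18*(1) = 37
x = Dx/D = -185/-37 = 5, y = Dy/D = -37/-37 = 1, z = Dz/D = 37/-37 = -1
Check eq1: (3)(5) + (2)(1) + (-1)(-1) = 18 = 18 ✓
Check eq2: (1)(5) + (-4)(1) + (-2)(-1) = 3 = 3 ✓
Check eq3: (1)(5) + (-3)(1) + (1)(-1) = 1 = 1 ✓

x = 5, y = 1, z = -1


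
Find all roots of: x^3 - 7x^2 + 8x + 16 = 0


Let p(x) = x^3 - 7x^2 + 8x + 16. By the rational root theorem (leading coefficient 1), any rational root is an integer divisor of 16: try ±1, ±2, ... in turn.
Test x = 1: value = 18 ≠ 0.
Test x = -1: value = 0 ✓, so (x + 1) is a factor.
Synthetic division by (x + 1): bring down 1; 1(-1) - 7 = -8; (-8)(-1) + 8 = 16; 16(-1) + 16 = 0 → quotient x^2 - 8x + 16, remainder 0.
Solve the quadratic x^2 - 8x + 16 = 0: discriminant = (-8)^2 - 4(1)(16) = 64 - 64 = 0.
Discriminant = 0, so a double root: x = 8/2 = 4.
Collecting all roots found:

x = -1, x = 4 (multiplicity 2)


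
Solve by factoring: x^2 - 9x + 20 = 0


We need two numbers that multiply to 20 and add to -9.
Those numbers are -5 and -4 (since (-5) * (-4) = 20 and (-5) + (-4) = -9).
So x^2 - 9x + 20 = (x - 5)(x - 4) = 0
Setting each factor to zero: x = 5 or x = 4

x = 4, x = 5


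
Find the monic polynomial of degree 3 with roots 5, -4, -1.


A monic polynomial with roots 5, -4, -1 is:
p(x) = (x - 5)(x + 4)(x + 1)
After multiplying by (x - 5): x - 5
After multiplying by (x + 4): x^2 - x - 20
After multiplying by (x + 1): x^3 - 21x - 20

x^3 - 21x - 20


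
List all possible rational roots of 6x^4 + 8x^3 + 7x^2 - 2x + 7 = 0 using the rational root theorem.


Rational root theorem: possible roots are ±p/q where:
  p divides the constant term (7): p ∈ {1, 7}
  q divides the leading coefficient (6): q ∈ {1, 2, 3, 6}

All possible rational roots: -7, -7/2, -7/3, -7/6, -1, -1/2, -1/3, -1/6, 1/6, 1/3, 1/2, 1, 7/6, 7/3, 7/2, 7

-7, -7/2, -7/3, -7/6, -1, -1/2, -1/3, -1/6, 1/6, 1/3, 1/2, 1, 7/6, 7/3, 7/2, 7


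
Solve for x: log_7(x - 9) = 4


Convert to exponential form: x - 9 = 7^4 = 2401
x = 2401 + 9 = 2410
Check: log_7(2410 - 9) = log_7(2401) = log_7(2401) = 4 ✓

x = 2410


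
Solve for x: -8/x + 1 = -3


Subtract 1 from both sides: -8/x = -4
Multiply both sides by x: -8 = -4 * x
Divide by -4: x = 2

x = 2


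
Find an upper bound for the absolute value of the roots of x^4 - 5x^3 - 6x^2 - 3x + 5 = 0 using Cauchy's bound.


Cauchy's bound: all roots r satisfy |r| <= 1 + max(|a_i/a_n|) for i = 0,...,n-1
where a_n is the leading coefficient.

Coefficients: [1, -5, -6, -3, 5]
Leading coefficient a_n = 1
Ratios |a_i/a_n|: 5, 6, 3, 5
Maximum ratio: 6
Cauchy's bound: |r| <= 1 + 6 = 7

Upper bound = 7


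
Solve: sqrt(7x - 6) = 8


Square both sides: 7x - 6 = 8^2 = 64
7x = 64 + 6 = 70
x = 10
Check: sqrt(7*10 - 6) = sqrt(64) = 8 ✓

x = 10


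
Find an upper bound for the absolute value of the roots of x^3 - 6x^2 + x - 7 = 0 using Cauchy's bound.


Cauchy's bound: all roots r satisfy |r| <= 1 + max(|a_i/a_n|) for i = 0,...,n-1
where a_n is the leading coefficient.

Coefficients: [1, -6, 1, -7]
Leading coefficient a_n = 1
Ratios |a_i/a_n|: 6, 1, 7
Maximum ratio: 7
Cauchy's bound: |r| <= 1 + 7 = 8

Upper bound = 8


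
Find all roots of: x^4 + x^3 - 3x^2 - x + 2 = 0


Let p(x) = x^4 + x^3 - 3x^2 - x + 2. By the rational root theorem (leading coefficient 1), any rational root is an integer divisor of 2: try ±1, ±2, ... in turn.
Test x = 1: value = 0 ✓, so (x - 1) is a factor.
Synthetic division by (x - 1): bring down 1; 1(1) + 1 = 2; 2(1) - 3 = -1; (-1)(1) - 1 = -2; (-2)(1) + 2 = 0 → quotient x^3 + 2x^2 - x - 2, remainder 0.
Continue with the quotient x^3 + 2x^2 - x - 2 (candidates must divide 2; re-test x = 1 first in case it repeats).
Test x = 1: value = 0 ✓, so (x - 1) is a factor.
Synthetic division by (x - 1): bring down 1; 1(1) + 2 = 3; 3(1) - 1 = 2; 2(1) - 2 = 0 → quotient x^2 + 3x + 2, remainder 0.
Solve the quadratic x^2 + 3x + 2 = 0: discriminant = 3^2 - 4(1)(2) = 9 - 8 = 1.
sqrt(1) = 1, so x = (-3 ± 1)/2: x = -1 or x = -2.
Collecting all roots found:

x = -2, x = -1, x = 1 (multiplicity 2)


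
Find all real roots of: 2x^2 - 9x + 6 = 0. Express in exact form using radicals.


Using the quadratic formula: x = (-b ± sqrt(b^2 - 4ac)) / (2a)
Here a = 2, b = -9, c = 6
Discriminant = b^2 - 4ac = (-9)^2 - 4(2)(6) = 81 - 48 = 33
Since discriminant = 33 > 0, there are two real roots.
x = (9 ± sqrt(33)) / 4
Numerically: x ≈ 3.6861 or x ≈ 0.8139

x = (9 + sqrt(33)) / 4 or x = (9 - sqrt(33)) / 4


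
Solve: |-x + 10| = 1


An absolute value equation |expr| = 1 gives two cases:
Case 1: -x + 10 = 1
  -x = -9, so x = 9
Case 2: -x + 10 = -1
  -x = -11, so x = 11

x = 9, x = 11


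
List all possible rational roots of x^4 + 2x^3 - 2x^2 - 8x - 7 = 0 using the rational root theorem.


Rational root theorem: possible roots are ±p/q where:
  p divides the constant term (-7): p ∈ {1, 7}
  q divides the leading coefficient (1): q ∈ {1}

All possible rational roots: -7, -1, 1, 7

-7, -1, 1, 7


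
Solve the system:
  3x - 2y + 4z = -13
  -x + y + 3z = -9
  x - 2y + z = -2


Using Cramer's rule. Expand each determinant along the first row.
D  = 3*[1*1 - 3*(-2)] - (-2)*[(-1)*1 - 3*1] + 4*[(-1)*(-2) - 1*1]
  = 3*(7) - (-2)*(-4) + 4*(1) = 17
Dx = (-13)*[1*1 - 3*(-2)] - (-2)*[(-9)*1 - 3*(-2)] + 4*[(-9)*(-2) - 1*(-2)]
  = (-13)*(7) - (-2)*(-3) + 4*(20) = -17
Dy = 3*[(-9)*1 - 3*(-2)] - (-13)*[(-1)*1 - 3*1] + 4*[(-1)*(-2) - (-9)*1]
  = 3*(-3) - (-13)*(-4) + 4*(11) = -17
Dz = 3*[1*(-2) - (-9)*(-2)] - (-2)*[(-1)*(-2) - (-9)*1] + (-13)*[(-1)*(-2) - 1*1]
  = 3*(-20) - (-2)*(11) + (-13)*(1) = -51
x = Dx/D = -17/17 = -1, y = Dy/D = -17/17 = -1, z = Dz/D = -51/17 = -3
Check eq1: (3)(-1) + (-2)(-1) + (4)(-3) = -13 = -13 ✓
Check eq2: (-1)(-1) + (1)(-1) + (3)(-3) = -9 = -9 ✓
Check eq3: (1)(-1) + (-2)(-1) + (1)(-3) = -2 = -2 ✓

x = -1, y = -1, z = -3


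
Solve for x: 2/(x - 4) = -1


Multiply both sides by (x - 4): 2 = -1(x - 4)
Distribute: 2 = -x + 4
-x = 2 - 4 = -2
x = 2

x = 2


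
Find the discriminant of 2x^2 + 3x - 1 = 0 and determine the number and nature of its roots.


For ax^2 + bx + c = 0, discriminant D = b^2 - 4ac
Here a = 2, b = 3, c = -1
D = (3)^2 - 4(2)(-1) = 9 + 8 = 17

D = 17 > 0 but not a perfect square
The equation has 2 distinct real irrational roots.

Discriminant = 17, 2 distinct real irrational roots


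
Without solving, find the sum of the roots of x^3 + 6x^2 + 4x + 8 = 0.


By Vieta's formulas for x^3 + bx^2 + cx + d = 0:
  r1 + r2 + r3 = -b/a = -6
  r1*r2 + r1*r3 + r2*r3 = c/a = 4
  r1*r2*r3 = -d/a = -8


Sum = -6


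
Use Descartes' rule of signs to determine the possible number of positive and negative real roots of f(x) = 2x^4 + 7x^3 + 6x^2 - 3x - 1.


Descartes' rule of signs:

For positive roots, count sign changes in f(x) = 2x^4 + 7x^3 + 6x^2 - 3x - 1:
Signs of coefficients: +, +, +, -, -
Number of sign changes: 1
Possible positive real roots: 1

For negative roots, examine f(-x) = 2x^4 - 7x^3 + 6x^2 + 3x - 1:
Signs of coefficients: +, -, +, +, -
Number of sign changes: 3
Possible negative real roots: 3, 1

Positive roots: 1; Negative roots: 3 or 1


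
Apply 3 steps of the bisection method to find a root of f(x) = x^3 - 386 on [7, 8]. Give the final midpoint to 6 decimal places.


f(x) = x^3 - 386
f(7) = -43 < 0
f(8) = 126 > 0

Step 1: midpoint = (7.000000 + 8.000000)/2 = 7.500000
  f(7.500000) = 35.875000
  f(mid) > 0, so root is in [7.000000, 7.500000]

Step 2: midpoint = (7.000000 + 7.500000)/2 = 7.250000
  f(7.250000) = -4.921875
  f(mid) < 0, so root is in [7.250000, 7.500000]

Step 3: midpoint = (7.250000 + 7.500000)/2 = 7.375000
  f(7.375000) = 15.130859
  f(mid) > 0, so root is in [7.250000, 7.375000]

midpoint = 7.375000


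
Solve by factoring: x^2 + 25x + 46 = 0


We need two numbers that multiply to 46 and add to 25.
Those numbers are 2 and 23 (since 2 * 23 = 46 and 2 + 23 = 25).
So x^2 + 25x + 46 = (x + 2)(x + 23) = 0
Setting each factor to zero: x = -2 or x = -23

x = -23, x = -2


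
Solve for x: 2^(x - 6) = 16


Express both sides with the same base.
16 = 2^4
Since the bases match, equate exponents: x - 6 = 4
So x = 4 - (-6) = 10

x = 10


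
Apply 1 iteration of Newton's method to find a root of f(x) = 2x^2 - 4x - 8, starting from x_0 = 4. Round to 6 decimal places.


Newton's method: x_(n+1) = x_n - f(x_n)/f'(x_n)
f(x) = 2x^2 - 4x - 8
f'(x) = 4x - 4

Iteration 1:
  f(4.000000) = 8.000000
  f'(4.000000) = 12.000000
  x_1 = 4.000000 - (8.000000)/(12.000000) = 3.333333

x_1 = 3.333333


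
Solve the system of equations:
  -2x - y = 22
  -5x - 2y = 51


Using Cramer's rule:
Determinant D = (-2)(-2) - (-5)(-1) = 4 - 5 = -1
Dx = (22)(-2) - (51)(-1) = -44 + 51 = 7
Dy = (-2)(51) - (-5)(22) = -102 + 110 = 8
x = Dx/D = 7/-1 = -7
y = Dy/D = 8/-1 = -8

x = -7, y = -8


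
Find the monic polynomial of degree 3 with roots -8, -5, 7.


A monic polynomial with roots -8, -5, 7 is:
p(x) = (x + 8)(x + 5)(x - 7)
After multiplying by (x + 8): x + 8
After multiplying by (x + 5): x^2 + 13x + 40
After multiplying by (x - 7): x^3 + 6x^2 - 51x - 280

x^3 + 6x^2 - 51x - 280


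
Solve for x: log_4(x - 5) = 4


Convert to exponential form: x - 5 = 4^4 = 256
x = 256 + 5 = 261
Check: log_4(261 - 5) = log_4(256) = log_4(256) = 4 ✓

x = 261


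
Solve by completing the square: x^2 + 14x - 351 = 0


Start: x^2 + 14x - 351 = 0
Move constant: x^2 + 14x = 351
Half of 14 is 7, squared is 49
Add 49 to both sides: x^2 + 14x + 49 = 400
(x + 7)^2 = 400
x + 7 = ±20
x = -7 + 20 = 13 or x = -7 - 20 = -27

x = -27, x = 13


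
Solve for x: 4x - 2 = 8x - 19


Starting with: 4x - 2 = 8x - 19
Move all x terms to left: (4 - 8)x = -19 + 2
Simplify: -4x = -17
Divide both sides by -4: x = 17/4

x = 17/4


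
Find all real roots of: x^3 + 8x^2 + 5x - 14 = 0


Let p(x) = x^3 + 8x^2 + 5x - 14. By the rational root theorem (leading coefficient 1), any rational root is an integer divisor of 14: try ±1, ±2, ... in turn.
Test x = 1: value = 0 ✓, so (x - 1) is a factor.
Synthetic division by (x - 1): bring down 1; 1(1) + 8 = 9; 9(1) + 5 = 14; 14(1) - 14 = 0 → quotient x^2 + 9x + 14, remainder 0.
Solve the quadratic x^2 + 9x + 14 = 0: discriminant = 9^2 - 4(1)(14) = 81 - 56 = 25.
sqrt(25) = 5, so x = (-9 ± 5)/2: x = -2 or x = -7.

x = -7, x = -2, x = 1


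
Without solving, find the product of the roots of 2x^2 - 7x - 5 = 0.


By Vieta's formulas for ax^2 + bx + c = 0:
  Sum of roots = -b/a
  Product of roots = c/a

Here a = 2, b = -7, c = -5
Sum = -(-7)/2 = 7/2
Product = -5/2 = -5/2

Product = -5/2


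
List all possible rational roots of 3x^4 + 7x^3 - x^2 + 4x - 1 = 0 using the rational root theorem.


Rational root theorem: possible roots are ±p/q where:
  p divides the constant term (-1): p ∈ {1}
  q divides the leading coefficient (3): q ∈ {1, 3}

All possible rational roots: -1, -1/3, 1/3, 1

-1, -1/3, 1/3, 1


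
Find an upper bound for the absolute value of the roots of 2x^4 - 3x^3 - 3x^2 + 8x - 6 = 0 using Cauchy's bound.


Cauchy's bound: all roots r satisfy |r| <= 1 + max(|a_i/a_n|) for i = 0,...,n-1
where a_n is the leading coefficient.

Coefficients: [2, -3, -3, 8, -6]
Leading coefficient a_n = 2
Ratios |a_i/a_n|: 3/2, 3/2, 4, 3
Maximum ratio: 4
Cauchy's bound: |r| <= 1 + 4 = 5

Upper bound = 5


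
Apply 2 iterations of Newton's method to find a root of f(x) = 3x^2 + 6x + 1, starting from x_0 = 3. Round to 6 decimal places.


Newton's method: x_(n+1) = x_n - f(x_n)/f'(x_n)
f(x) = 3x^2 + 6x + 1
f'(x) = 6x + 6

Iteration 1:
  f(3.000000) = 46.000000
  f'(3.000000) = 24.000000
  x_1 = 3.000000 - (46.000000)/(24.000000) = 1.083333

Iteration 2:
  f(1.083333) = 11.020833
  f'(1.083333) = 12.500000
  x_2 = 1.083333 - (11.020833)/(12.500000) = 0.201667

x_2 = 0.201667


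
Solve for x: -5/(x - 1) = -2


Multiply both sides by (x - 1): -5 = -2(x - 1)
Distribute: -5 = -2x + 2
-2x = -5 - 2 = -7
x = 7/2

x = 7/2


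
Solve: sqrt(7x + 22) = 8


Square both sides: 7x + 22 = 8^2 = 64
7x = 64 - 22 = 42
x = 6
Check: sqrt(7*6 + 22) = sqrt(64) = 8 ✓

x = 6


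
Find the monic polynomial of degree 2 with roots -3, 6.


A monic polynomial with roots -3, 6 is:
p(x) = (x + 3)(x - 6)
After multiplying by (x + 3): x + 3
After multiplying by (x - 6): x^2 - 3x - 18

x^2 - 3x - 18


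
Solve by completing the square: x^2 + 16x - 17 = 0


Start: x^2 + 16x - 17 = 0
Move constant: x^2 + 16x = 17
Half of 16 is 8, squared is 64
Add 64 to both sides: x^2 + 16x + 64 = 81
(x + 8)^2 = 81
x + 8 = ±9
x = -8 + 9 = 1 or x = -8 - 9 = -17

x = -17, x = 1


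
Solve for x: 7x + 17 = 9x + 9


Starting with: 7x + 17 = 9x + 9
Move all x terms to left: (7 - 9)x = 9 - 17
Simplify: -2x = -8
Divide both sides by -2: x = 4

x = 4


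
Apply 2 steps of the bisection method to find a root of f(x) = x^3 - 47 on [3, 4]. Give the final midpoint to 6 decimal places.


f(x) = x^3 - 47
f(3) = -20 < 0
f(4) = 17 > 0

Step 1: midpoint = (3.000000 + 4.000000)/2 = 3.500000
  f(3.500000) = -4.125000
  f(mid) < 0, so root is in [3.500000, 4.000000]

Step 2: midpoint = (3.500000 + 4.000000)/2 = 3.750000
  f(3.750000) = 5.734375
  f(mid) > 0, so root is in [3.500000, 3.750000]

midpoint = 3.750000


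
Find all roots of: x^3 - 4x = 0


The constant term is 0, so x = 0 is a root. Factor out x:
  x^2 - 4 = 0
Solve the quadratic x^2 - 4 = 0: discriminant = 0^2 - 4(1)(-4) = 0 + 16 = 16.
sqrt(16) = 4, so x = (0 ± 4)/2: x = 2 or x = -2.
Collecting all roots found:

x = -2, x = 0, x = 2


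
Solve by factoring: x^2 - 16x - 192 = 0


We need two numbers that multiply to -192 and add to -16.
Those numbers are 8 and -24 (since 8 * (-24) = -192 and 8 + (-24) = -16).
So x^2 - 16x - 192 = (x + 8)(x - 24) = 0
Setting each factor to zero: x = -8 or x = 24

x = -8, x = 24


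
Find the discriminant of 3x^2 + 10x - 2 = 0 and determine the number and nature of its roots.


For ax^2 + bx + c = 0, discriminant D = b^2 - 4ac
Here a = 3, b = 10, c = -2
D = (10)^2 - 4(3)(-2) = 100 + 24 = 124

D = 124 > 0 but not a perfect square
The equation has 2 distinct real irrational roots.

Discriminant = 124, 2 distinct real irrational roots


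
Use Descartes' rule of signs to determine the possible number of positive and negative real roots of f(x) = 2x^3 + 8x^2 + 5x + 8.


Descartes' rule of signs:

For positive roots, count sign changes in f(x) = 2x^3 + 8x^2 + 5x + 8:
Signs of coefficients: +, +, +, +
Number of sign changes: 0
Possible positive real roots: 0

For negative roots, examine f(-x) = -2x^3 + 8x^2 - 5x + 8:
Signs of coefficients: -, +, -, +
Number of sign changes: 3
Possible negative real roots: 3, 1

Positive roots: 0; Negative roots: 3 or 1


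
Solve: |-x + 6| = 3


An absolute value equation |expr| = 3 gives two cases:
Case 1: -x + 6 = 3
  -x = -3, so x = 3
Case 2: -x + 6 = -3
  -x = -9, so x = 9

x = 3, x = 9


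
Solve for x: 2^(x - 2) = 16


Express both sides with the same base.
16 = 2^4
Since the bases match, equate exponents: x - 2 = 4
So x = 4 - (-2) = 6

x = 6


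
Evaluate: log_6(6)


We need the exponent such that 6^? = 6
6^1 = 6
Therefore log_6(6) = 1

1


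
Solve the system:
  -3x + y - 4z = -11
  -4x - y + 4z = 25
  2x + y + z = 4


Using Cramer's rule. Expand each determinant along the first row.
D  = (-3)*[(-1)*1 - 4*1] - 1*[(-4)*1 - 4*2] + (-4)*[(-4)*1 - (-1)*2]
  = (-3)*(-5) - 1*(-12) + (-4)*(-2) = 35
Dx = (-11)*[(-1)*1 - 4*1] - 1*[25*1 - 4*4] + (-4)*[25*1 - (-1)*4]
  = (-11)*(-5) - 1*(9) + (-4)*(29) = -70
Dy = (-3)*[25*1 - 4*4] - (-11)*[(-4)*1 - 4*2] + (-4)*[(-4)*4 - 25*2]
  = (-3)*(9) - (-11)*(-12) + (-4)*(-66) = 105
Dz = (-3)*[(-1)*4 - 25*1] - 1*[(-4)*4 - 25*2] + (-11)*[(-4)*1 - (-1)*2]
  = (-3)*(-29) - 1*(-66) + (-11)*(-2) = 175
x = Dx/D = -70/35 = -2, y = Dy/D = 105/35 = 3, z = Dz/D = 175/35 = 5
Check eq1: (-3)(-2) + (1)(3) + (-4)(5) = -11 = -11 ✓
Check eq2: (-4)(-2) + (-1)(3) + (4)(5) = 25 = 25 ✓
Check eq3: (2)(-2) + (1)(3) + (1)(5) = 4 = 4 ✓

x = -2, y = 3, z = 5


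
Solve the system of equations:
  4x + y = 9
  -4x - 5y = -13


Using Cramer's rule:
Determinant D = (4)(-5) - (-4)(1) = -20 + 4 = -16
Dx = (9)(-5) - (-13)(1) = -45 + 13 = -32
Dy = (4)(-13) - (-4)(9) = -52 + 36 = -16
x = Dx/D = -32/-16 = 2
y = Dy/D = -16/-16 = 1

x = 2, y = 1


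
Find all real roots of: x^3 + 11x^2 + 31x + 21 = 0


Let p(x) = x^3 + 11x^2 + 31x + 21. By the rational root theorem (leading coefficient 1), any rational root is an integer divisor of 21: try ±1, ±2, ... in turn.
Test x = 1: value = 64 ≠ 0.
Test x = -1: value = 0 ✓, so (x + 1) is a factor.
Synthetic division by (x + 1): bring down 1; 1(-1) + 11 = 10; 10(-1) + 31 = 21; 21(-1) + 21 = 0 → quotient x^2 + 10x + 21, remainder 0.
Solve the quadratic x^2 + 10x + 21 = 0: discriminant = 10^2 - 4(1)(21) = 100 - 84 = 16.
sqrt(16) = 4, so x = (-10 ± 4)/2: x = -3 or x = -7.

x = -7, x = -3, x = -1


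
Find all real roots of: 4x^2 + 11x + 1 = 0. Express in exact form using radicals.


Using the quadratic formula: x = (-b ± sqrt(b^2 - 4ac)) / (2a)
Here a = 4, b = 11, c = 1
Discriminant = b^2 - 4ac = 11^2 - 4(4)(1) = 121 - 16 = 105
Since discriminant = 105 > 0, there are two real roots.
x = (-11 ± sqrt(105)) / 8
Numerically: x ≈ -0.0941 or x ≈ -2.6559

x = (-11 + sqrt(105)) / 8 or x = (-11 - sqrt(105)) / 8


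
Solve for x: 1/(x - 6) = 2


Multiply both sides by (x - 6): 1 = 2(x - 6)
Distribute: 1 = 2x - 12
2x = 1 + 12 = 13
x = 13/2

x = 13/2


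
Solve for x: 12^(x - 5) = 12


Express both sides with the same base.
12 = 12^1
Since the bases match, equate exponents: x - 5 = 1
So x = 1 - (-5) = 6

x = 6


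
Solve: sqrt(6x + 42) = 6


Square both sides: 6x + 42 = 6^2 = 36
6x = 36 - 42 = -6
x = -1
Check: sqrt(6*(-1) + 42) = sqrt(36) = 6 ✓

x = -1


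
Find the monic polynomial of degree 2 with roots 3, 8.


A monic polynomial with roots 3, 8 is:
p(x) = (x - 3)(x - 8)
After multiplying by (x - 3): x - 3
After multiplying by (x - 8): x^2 - 11x + 24

x^2 - 11x + 24


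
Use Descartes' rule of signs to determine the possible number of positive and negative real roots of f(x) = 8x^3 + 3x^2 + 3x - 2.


Descartes' rule of signs:

For positive roots, count sign changes in f(x) = 8x^3 + 3x^2 + 3x - 2:
Signs of coefficients: +, +, +, -
Number of sign changes: 1
Possible positive real roots: 1

For negative roots, examine f(-x) = -8x^3 + 3x^2 - 3x - 2:
Signs of coefficients: -, +, -, -
Number of sign changes: 2
Possible negative real roots: 2, 0

Positive roots: 1; Negative roots: 2 or 0


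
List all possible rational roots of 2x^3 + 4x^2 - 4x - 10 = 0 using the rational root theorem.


Rational root theorem: possible roots are ±p/q where:
  p divides the constant term (-10): p ∈ {1, 2, 5, 10}
  q divides the leading coefficient (2): q ∈ {1, 2}

All possible rational roots: -10, -5, -5/2, -2, -1, -1/2, 1/2, 1, 2, 5/2, 5, 10

-10, -5, -5/2, -2, -1, -1/2, 1/2, 1, 2, 5/2, 5, 10


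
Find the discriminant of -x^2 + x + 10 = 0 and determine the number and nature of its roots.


For ax^2 + bx + c = 0, discriminant D = b^2 - 4ac
Here a = -1, b = 1, c = 10
D = (1)^2 - 4(-1)(10) = 1 + 40 = 41

D = 41 > 0 but not a perfect square
The equation has 2 distinct real irrational roots.

Discriminant = 41, 2 distinct real irrational roots


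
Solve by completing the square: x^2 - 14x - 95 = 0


Start: x^2 - 14x - 95 = 0
Move constant: x^2 - 14x = 95
Half of -14 is -7, squared is 49
Add 49 to both sides: x^2 - 14x + 49 = 144
(x - 7)^2 = 144
x - 7 = ±12
x = 7 + 12 = 19 or x = 7 - 12 = -5

x = -5, x = 19


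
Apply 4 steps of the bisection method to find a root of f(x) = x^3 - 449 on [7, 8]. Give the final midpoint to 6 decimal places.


f(x) = x^3 - 449
f(7) = -106 < 0
f(8) = 63 > 0

Step 1: midpoint = (7.000000 + 8.000000)/2 = 7.500000
  f(7.500000) = -27.125000
  f(mid) < 0, so root is in [7.500000, 8.000000]

Step 2: midpoint = (7.500000 + 8.000000)/2 = 7.750000
  f(7.750000) = 16.484375
  f(mid) > 0, so root is in [7.500000, 7.750000]

Step 3: midpoint = (7.500000 + 7.750000)/2 = 7.625000
  f(7.625000) = -5.677734
  f(mid) < 0, so root is in [7.625000, 7.750000]

Step 4: midpoint = (7.625000 + 7.750000)/2 = 7.687500
  f(7.687500) = 5.313232
  f(mid) > 0, so root is in [7.625000, 7.687500]

midpoint = 7.687500


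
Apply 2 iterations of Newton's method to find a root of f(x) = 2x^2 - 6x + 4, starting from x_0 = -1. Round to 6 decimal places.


Newton's method: x_(n+1) = x_n - f(x_n)/f'(x_n)
f(x) = 2x^2 - 6x + 4
f'(x) = 4x - 6

Iteration 1:
  f(-1.000000) = 12.000000
  f'(-1.000000) = -10.000000
  x_1 = -1.000000 - (12.000000)/(-10.000000) = 0.200000

Iteration 2:
  f(0.200000) = 2.880000
  f'(0.200000) = -5.200000
  x_2 = 0.200000 - (2.880000)/(-5.200000) = 0.753846

x_2 = 0.753846


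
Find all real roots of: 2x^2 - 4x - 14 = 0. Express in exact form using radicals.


Using the quadratic formula: x = (-b ± sqrt(b^2 - 4ac)) / (2a)
Here a = 2, b = -4, c = -14
Discriminant = b^2 - 4ac = (-4)^2 - 4(2)(-14) = 16 + 112 = 128
Since discriminant = 128 > 0, there are two real roots.
x = (4 ± 8*sqrt(2)) / 4
Simplifying: x = 1 ± 2*sqrt(2)
Numerically: x ≈ 3.8284 or x ≈ -1.8284

x = 1 + 2*sqrt(2) or x = 1 - 2*sqrt(2)


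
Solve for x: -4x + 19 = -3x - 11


Starting with: -4x + 19 = -3x - 11
Move all x terms to left: (-4 + 3)x = -11 - 19
Simplify: -x = -30
Divide both sides by -1: x = 30

x = 30


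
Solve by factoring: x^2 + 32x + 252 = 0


We need two numbers that multiply to 252 and add to 32.
Those numbers are 18 and 14 (since 18 * 14 = 252 and 18 + 14 = 32).
So x^2 + 32x + 252 = (x + 18)(x + 14) = 0
Setting each factor to zero: x = -18 or x = -14

x = -18, x = -14


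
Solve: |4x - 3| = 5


An absolute value equation |expr| = 5 gives two cases:
Case 1: 4x - 3 = 5
  4x = 8, so x = 2
Case 2: 4x - 3 = -5
  4x = -2, so x = -1/2

x = -1/2, x = 2


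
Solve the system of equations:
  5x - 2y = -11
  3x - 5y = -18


Using Cramer's rule:
Determinant D = (5)(-5) - (3)(-2) = -25 + 6 = -19
Dx = (-11)(-5) - (-18)(-2) = 55 - 36 = 19
Dy = (5)(-18) - (3)(-11) = -90 + 33 = -57
x = Dx/D = 19/-19 = -1
y = Dy/D = -57/-19 = 3

x = -1, y = 3
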